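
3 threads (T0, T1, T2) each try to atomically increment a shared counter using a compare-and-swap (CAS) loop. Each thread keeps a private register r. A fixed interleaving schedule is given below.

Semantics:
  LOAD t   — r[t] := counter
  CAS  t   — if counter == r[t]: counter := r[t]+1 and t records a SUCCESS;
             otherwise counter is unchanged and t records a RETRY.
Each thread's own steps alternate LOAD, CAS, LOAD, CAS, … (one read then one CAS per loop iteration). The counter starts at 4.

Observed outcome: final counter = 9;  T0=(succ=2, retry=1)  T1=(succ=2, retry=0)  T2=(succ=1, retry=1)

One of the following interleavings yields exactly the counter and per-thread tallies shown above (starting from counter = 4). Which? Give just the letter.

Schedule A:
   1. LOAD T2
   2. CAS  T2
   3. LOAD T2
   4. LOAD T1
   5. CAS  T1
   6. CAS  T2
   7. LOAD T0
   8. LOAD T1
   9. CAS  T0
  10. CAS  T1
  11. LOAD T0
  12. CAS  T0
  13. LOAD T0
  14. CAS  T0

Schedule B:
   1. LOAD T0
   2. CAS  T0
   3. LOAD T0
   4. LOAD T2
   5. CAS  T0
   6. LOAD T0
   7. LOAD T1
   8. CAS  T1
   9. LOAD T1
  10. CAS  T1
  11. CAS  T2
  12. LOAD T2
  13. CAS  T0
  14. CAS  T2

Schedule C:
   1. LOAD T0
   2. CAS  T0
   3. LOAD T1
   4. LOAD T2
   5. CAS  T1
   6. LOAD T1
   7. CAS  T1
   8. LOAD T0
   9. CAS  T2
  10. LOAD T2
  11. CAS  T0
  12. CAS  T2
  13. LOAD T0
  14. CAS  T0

Run B:
1. LOAD T0 → mem=4 r[T0]=4 [LOAD]
2. CAS T0 → mem=5 r[T0]=4 [OK]
3. LOAD T0 → mem=5 r[T0]=5 [LOAD]
4. LOAD T2 → mem=5 r[T2]=5 [LOAD]
5. CAS T0 → mem=6 r[T0]=5 [OK]
6. LOAD T0 → mem=6 r[T0]=6 [LOAD]
7. LOAD T1 → mem=6 r[T1]=6 [LOAD]
8. CAS T1 → mem=7 r[T1]=6 [OK]
9. LOAD T1 → mem=7 r[T1]=7 [LOAD]
10. CAS T1 → mem=8 r[T1]=7 [OK]
11. CAS T2 → mem=8 r[T2]=5 [RETRY]
12. LOAD T2 → mem=8 r[T2]=8 [LOAD]
13. CAS T0 → mem=8 r[T0]=6 [RETRY]
14. CAS T2 → mem=9 r[T2]=8 [OK]

B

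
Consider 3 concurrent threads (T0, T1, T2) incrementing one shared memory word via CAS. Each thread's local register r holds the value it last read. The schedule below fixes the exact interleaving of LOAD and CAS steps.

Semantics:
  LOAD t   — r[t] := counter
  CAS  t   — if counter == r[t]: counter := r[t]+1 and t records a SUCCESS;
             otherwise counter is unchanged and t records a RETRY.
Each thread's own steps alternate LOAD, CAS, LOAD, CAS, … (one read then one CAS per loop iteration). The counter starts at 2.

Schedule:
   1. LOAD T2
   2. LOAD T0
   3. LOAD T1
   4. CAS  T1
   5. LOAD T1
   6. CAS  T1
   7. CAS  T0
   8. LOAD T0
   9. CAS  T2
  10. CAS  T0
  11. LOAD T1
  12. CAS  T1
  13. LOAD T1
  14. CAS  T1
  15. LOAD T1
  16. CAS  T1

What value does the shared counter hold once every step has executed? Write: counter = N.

T2 LOAD — after: cnt=2, r=2 — load
T0 LOAD — after: cnt=2, r=2 — load
T1 LOAD — after: cnt=2, r=2 — load
T1 CAS — after: cnt=3, r=2 — ok
T1 LOAD — after: cnt=3, r=3 — load
T1 CAS — after: cnt=4, r=3 — ok
T0 CAS — after: cnt=4, r=2 — retry
T0 LOAD — after: cnt=4, r=4 — load
T2 CAS — after: cnt=4, r=2 — retry
T0 CAS — after: cnt=5, r=4 — ok
T1 LOAD — after: cnt=5, r=5 — load
T1 CAS — after: cnt=6, r=5 — ok
T1 LOAD — after: cnt=6, r=6 — load
T1 CAS — after: cnt=7, r=6 — ok
T1 LOAD — after: cnt=7, r=7 — load
T1 CAS — after: cnt=8, r=7 — ok

counter = 8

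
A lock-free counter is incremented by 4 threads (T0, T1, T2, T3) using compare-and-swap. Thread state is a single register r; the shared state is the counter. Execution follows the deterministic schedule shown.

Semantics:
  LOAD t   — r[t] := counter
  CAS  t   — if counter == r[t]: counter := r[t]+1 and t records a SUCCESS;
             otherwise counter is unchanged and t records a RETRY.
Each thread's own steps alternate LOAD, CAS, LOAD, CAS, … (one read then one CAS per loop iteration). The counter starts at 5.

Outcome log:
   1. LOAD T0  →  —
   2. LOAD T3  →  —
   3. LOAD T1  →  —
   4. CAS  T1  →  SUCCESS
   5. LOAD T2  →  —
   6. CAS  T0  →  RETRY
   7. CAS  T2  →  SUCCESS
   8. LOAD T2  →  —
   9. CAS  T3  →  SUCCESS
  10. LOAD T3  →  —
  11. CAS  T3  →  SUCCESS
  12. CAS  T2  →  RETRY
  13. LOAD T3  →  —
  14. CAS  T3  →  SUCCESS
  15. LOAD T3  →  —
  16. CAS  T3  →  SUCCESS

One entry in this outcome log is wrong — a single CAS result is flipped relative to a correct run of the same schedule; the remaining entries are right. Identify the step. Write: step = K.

step = 9

Correct run:
T0 LOAD — after: cnt=5, r=5 — load
T3 LOAD — after: cnt=5, r=5 — load
T1 LOAD — after: cnt=5, r=5 — load
T1 CAS — after: cnt=6, r=5 — ok
T2 LOAD — after: cnt=6, r=6 — load
T0 CAS — after: cnt=6, r=5 — retry
T2 CAS — after: cnt=7, r=6 — ok
T2 LOAD — after: cnt=7, r=7 — load
T3 CAS — after: cnt=7, r=5 — retry
T3 LOAD — after: cnt=7, r=7 — load
T3 CAS — after: cnt=8, r=7 — ok
T2 CAS — after: cnt=8, r=7 — retry
T3 LOAD — after: cnt=8, r=8 — load
T3 CAS — after: cnt=9, r=8 — ok
T3 LOAD — after: cnt=9, r=9 — load
T3 CAS — after: cnt=10, r=9 — ok
Log disagrees first at step 9.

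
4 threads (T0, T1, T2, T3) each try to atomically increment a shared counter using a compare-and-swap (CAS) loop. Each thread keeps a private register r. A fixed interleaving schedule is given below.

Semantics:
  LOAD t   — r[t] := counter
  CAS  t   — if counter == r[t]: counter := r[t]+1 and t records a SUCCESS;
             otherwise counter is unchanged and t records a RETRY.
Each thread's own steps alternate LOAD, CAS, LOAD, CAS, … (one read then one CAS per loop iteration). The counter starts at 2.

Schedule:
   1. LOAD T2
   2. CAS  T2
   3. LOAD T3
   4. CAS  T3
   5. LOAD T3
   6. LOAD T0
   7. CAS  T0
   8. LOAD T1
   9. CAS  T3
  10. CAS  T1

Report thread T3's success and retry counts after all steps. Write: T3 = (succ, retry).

step 1: T2 LOAD ⇒ load; ctr=2 reg=2
step 2: T2 CAS ⇒ ok; ctr=3 reg=2
step 3: T3 LOAD ⇒ load; ctr=3 reg=3
step 4: T3 CAS ⇒ ok; ctr=4 reg=3
step 5: T3 LOAD ⇒ load; ctr=4 reg=4
step 6: T0 LOAD ⇒ load; ctr=4 reg=4
step 7: T0 CAS ⇒ ok; ctr=5 reg=4
step 8: T1 LOAD ⇒ load; ctr=5 reg=5
step 9: T3 CAS ⇒ retry; ctr=5 reg=4
step 10: T1 CAS ⇒ ok; ctr=6 reg=5

T3 = (1, 1)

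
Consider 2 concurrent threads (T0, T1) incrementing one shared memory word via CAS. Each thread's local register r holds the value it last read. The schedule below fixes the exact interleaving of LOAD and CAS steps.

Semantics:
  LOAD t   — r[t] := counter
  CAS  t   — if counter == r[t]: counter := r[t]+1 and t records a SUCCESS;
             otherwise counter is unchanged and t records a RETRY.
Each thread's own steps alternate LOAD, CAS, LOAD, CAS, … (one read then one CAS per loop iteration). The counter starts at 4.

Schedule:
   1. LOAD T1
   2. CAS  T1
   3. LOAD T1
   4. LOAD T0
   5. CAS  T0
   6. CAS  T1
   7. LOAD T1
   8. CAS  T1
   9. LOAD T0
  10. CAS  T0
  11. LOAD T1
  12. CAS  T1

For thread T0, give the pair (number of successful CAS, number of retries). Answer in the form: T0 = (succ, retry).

T1 LOAD — after: cnt=4, r=4 — load
T1 CAS — after: cnt=5, r=4 — ok
T1 LOAD — after: cnt=5, r=5 — load
T0 LOAD — after: cnt=5, r=5 — load
T0 CAS — after: cnt=6, r=5 — ok
T1 CAS — after: cnt=6, r=5 — retry
T1 LOAD — after: cnt=6, r=6 — load
T1 CAS — after: cnt=7, r=6 — ok
T0 LOAD — after: cnt=7, r=7 — load
T0 CAS — after: cnt=8, r=7 — ok
T1 LOAD — after: cnt=8, r=8 — load
T1 CAS — after: cnt=9, r=8 — ok

T0 = (2, 0)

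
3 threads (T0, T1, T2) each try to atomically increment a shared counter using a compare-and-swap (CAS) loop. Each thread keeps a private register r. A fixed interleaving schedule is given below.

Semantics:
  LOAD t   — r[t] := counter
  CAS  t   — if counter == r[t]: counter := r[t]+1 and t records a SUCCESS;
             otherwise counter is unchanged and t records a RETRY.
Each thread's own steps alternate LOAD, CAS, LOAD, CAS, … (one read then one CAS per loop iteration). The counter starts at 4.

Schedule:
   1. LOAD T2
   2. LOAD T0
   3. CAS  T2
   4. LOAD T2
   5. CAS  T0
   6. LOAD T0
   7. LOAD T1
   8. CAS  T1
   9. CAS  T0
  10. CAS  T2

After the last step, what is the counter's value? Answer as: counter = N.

1. LOAD T2 → mem=4 r[T2]=4 [LOAD]
2. LOAD T0 → mem=4 r[T0]=4 [LOAD]
3. CAS T2 → mem=5 r[T2]=4 [OK]
4. LOAD T2 → mem=5 r[T2]=5 [LOAD]
5. CAS T0 → mem=5 r[T0]=4 [RETRY]
6. LOAD T0 → mem=5 r[T0]=5 [LOAD]
7. LOAD T1 → mem=5 r[T1]=5 [LOAD]
8. CAS T1 → mem=6 r[T1]=5 [OK]
9. CAS T0 → mem=6 r[T0]=5 [RETRY]
10. CAS T2 → mem=6 r[T2]=5 [RETRY]

counter = 6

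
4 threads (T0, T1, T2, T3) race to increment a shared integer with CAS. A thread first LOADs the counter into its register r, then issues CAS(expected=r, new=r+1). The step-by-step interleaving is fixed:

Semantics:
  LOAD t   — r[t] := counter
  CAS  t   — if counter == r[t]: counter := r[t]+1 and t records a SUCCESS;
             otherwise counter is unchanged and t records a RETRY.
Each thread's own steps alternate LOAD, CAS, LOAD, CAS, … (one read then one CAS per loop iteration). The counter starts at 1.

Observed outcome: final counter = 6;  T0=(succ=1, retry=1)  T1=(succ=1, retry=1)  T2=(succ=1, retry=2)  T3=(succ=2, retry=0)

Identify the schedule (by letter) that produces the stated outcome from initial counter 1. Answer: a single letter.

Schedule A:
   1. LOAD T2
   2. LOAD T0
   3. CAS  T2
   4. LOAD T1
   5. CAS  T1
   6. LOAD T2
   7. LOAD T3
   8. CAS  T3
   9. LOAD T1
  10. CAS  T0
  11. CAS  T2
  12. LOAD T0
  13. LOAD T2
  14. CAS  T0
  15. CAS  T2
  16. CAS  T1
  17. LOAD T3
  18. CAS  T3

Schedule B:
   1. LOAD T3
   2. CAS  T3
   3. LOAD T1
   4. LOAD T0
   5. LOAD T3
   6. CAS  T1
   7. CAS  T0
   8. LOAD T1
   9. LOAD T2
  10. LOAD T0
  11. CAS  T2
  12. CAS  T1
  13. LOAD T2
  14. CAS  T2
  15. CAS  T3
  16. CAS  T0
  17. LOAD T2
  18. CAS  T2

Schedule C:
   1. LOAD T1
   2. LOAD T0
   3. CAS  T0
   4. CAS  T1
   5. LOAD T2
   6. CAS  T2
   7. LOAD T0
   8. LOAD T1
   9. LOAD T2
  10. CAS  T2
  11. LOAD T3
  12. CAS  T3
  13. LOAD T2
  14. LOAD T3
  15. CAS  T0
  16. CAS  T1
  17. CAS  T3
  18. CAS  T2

Tracing schedule A:
   1) LOAD T2:  M=1  r_T2=1
   2) LOAD T0:  M=1  r_T0=1
   3) CAS  T2:  M=2  r_T2=1 ✓
   4) LOAD T1:  M=2  r_T1=2
   5) CAS  T1:  M=3  r_T1=2 ✓
   6) LOAD T2:  M=3  r_T2=3
   7) LOAD T3:  M=3  r_T3=3
   8) CAS  T3:  M=4  r_T3=3 ✓
   9) LOAD T1:  M=4  r_T1=4
  10) CAS  T0:  M=4  r_T0=1 ✗
  11) CAS  T2:  M=4  r_T2=3 ✗
  12) LOAD T0:  M=4  r_T0=4
  13) LOAD T2:  M=4  r_T2=4
  14) CAS  T0:  M=5  r_T0=4 ✓
  15) CAS  T2:  M=5  r_T2=4 ✗
  16) CAS  T1:  M=5  r_T1=4 ✗
  17) LOAD T3:  M=5  r_T3=5
  18) CAS  T3:  M=6  r_T3=5 ✓

A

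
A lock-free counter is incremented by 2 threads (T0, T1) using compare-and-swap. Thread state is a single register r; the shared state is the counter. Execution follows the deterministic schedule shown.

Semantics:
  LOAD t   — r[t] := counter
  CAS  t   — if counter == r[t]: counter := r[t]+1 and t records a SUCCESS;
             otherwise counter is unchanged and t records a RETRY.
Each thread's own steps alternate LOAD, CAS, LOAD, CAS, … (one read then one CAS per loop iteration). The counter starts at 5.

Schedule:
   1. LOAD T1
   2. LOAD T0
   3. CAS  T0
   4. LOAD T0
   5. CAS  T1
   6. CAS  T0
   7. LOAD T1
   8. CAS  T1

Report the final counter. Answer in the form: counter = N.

counter = 8

   1) LOAD T1:  M=5  r_T1=5
   2) LOAD T0:  M=5  r_T0=5
   3) CAS  T0:  M=6  r_T0=5 ✓
   4) LOAD T0:  M=6  r_T0=6
   5) CAS  T1:  M=6  r_T1=5 ✗
   6) CAS  T0:  M=7  r_T0=6 ✓
   7) LOAD T1:  M=7  r_T1=7
   8) CAS  T1:  M=8  r_T1=7 ✓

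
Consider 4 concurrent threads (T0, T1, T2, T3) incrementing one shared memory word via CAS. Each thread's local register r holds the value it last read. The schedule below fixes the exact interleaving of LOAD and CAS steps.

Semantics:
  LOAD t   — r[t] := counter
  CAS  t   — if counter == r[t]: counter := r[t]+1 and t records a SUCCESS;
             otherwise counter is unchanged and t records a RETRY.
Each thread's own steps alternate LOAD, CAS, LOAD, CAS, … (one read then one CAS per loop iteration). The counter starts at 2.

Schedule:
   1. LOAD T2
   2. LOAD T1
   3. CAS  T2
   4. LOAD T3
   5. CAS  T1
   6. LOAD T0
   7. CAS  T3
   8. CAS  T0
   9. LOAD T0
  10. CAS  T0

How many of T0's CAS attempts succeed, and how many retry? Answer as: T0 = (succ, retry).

step 1: T2 LOAD ⇒ load; ctr=2 reg=2
step 2: T1 LOAD ⇒ load; ctr=2 reg=2
step 3: T2 CAS ⇒ ok; ctr=3 reg=2
step 4: T3 LOAD ⇒ load; ctr=3 reg=3
step 5: T1 CAS ⇒ retry; ctr=3 reg=2
step 6: T0 LOAD ⇒ load; ctr=3 reg=3
step 7: T3 CAS ⇒ ok; ctr=4 reg=3
step 8: T0 CAS ⇒ retry; ctr=4 reg=3
step 9: T0 LOAD ⇒ load; ctr=4 reg=4
step 10: T0 CAS ⇒ ok; ctr=5 reg=4

T0 = (1, 1)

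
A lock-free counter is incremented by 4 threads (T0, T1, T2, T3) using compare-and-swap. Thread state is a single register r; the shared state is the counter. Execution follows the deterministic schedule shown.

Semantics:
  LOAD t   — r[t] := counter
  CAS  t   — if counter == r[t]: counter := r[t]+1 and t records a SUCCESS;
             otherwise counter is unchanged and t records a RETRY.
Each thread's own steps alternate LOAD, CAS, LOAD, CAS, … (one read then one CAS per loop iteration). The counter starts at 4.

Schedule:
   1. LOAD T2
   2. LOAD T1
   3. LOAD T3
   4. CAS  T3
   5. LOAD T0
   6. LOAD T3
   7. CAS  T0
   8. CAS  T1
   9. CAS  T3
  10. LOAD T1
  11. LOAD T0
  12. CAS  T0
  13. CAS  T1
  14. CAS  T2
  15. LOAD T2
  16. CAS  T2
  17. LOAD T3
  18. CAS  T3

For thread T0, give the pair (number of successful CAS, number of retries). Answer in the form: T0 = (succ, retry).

T2 LOAD — after: cnt=4, r=4 — load
T1 LOAD — after: cnt=4, r=4 — load
T3 LOAD — after: cnt=4, r=4 — load
T3 CAS — after: cnt=5, r=4 — ok
T0 LOAD — after: cnt=5, r=5 — load
T3 LOAD — after: cnt=5, r=5 — load
T0 CAS — after: cnt=6, r=5 — ok
T1 CAS — after: cnt=6, r=4 — retry
T3 CAS — after: cnt=6, r=5 — retry
T1 LOAD — after: cnt=6, r=6 — load
T0 LOAD — after: cnt=6, r=6 — load
T0 CAS — after: cnt=7, r=6 — ok
T1 CAS — after: cnt=7, r=6 — retry
T2 CAS — after: cnt=7, r=4 — retry
T2 LOAD — after: cnt=7, r=7 — load
T2 CAS — after: cnt=8, r=7 — ok
T3 LOAD — after: cnt=8, r=8 — load
T3 CAS — after: cnt=9, r=8 — ok

T0 = (2, 0)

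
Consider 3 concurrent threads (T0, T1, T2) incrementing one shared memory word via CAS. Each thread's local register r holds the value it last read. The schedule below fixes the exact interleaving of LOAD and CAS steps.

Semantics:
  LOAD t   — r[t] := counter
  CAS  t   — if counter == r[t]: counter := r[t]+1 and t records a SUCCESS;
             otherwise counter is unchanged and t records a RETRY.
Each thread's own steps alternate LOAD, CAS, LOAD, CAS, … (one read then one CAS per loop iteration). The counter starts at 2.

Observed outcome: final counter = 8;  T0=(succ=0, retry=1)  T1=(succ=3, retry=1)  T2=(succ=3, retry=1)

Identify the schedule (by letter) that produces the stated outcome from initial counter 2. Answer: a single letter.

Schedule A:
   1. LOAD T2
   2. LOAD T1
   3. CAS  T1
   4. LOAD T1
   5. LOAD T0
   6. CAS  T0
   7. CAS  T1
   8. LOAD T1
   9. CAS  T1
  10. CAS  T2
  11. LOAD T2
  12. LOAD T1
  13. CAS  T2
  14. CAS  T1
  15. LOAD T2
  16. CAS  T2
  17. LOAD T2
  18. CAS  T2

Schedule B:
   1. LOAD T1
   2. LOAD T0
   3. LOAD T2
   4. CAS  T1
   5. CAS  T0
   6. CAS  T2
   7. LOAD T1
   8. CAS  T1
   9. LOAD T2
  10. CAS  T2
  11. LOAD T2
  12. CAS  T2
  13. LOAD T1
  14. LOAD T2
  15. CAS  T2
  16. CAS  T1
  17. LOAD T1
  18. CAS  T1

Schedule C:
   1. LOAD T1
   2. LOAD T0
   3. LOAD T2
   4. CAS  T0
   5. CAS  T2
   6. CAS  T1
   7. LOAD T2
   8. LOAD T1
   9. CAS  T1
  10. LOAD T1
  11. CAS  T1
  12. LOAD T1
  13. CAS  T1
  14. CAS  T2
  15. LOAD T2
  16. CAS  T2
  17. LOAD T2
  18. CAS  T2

Simulating candidate B:
1. LOAD T1 → mem=2 r[T1]=2 [LOAD]
2. LOAD T0 → mem=2 r[T0]=2 [LOAD]
3. LOAD T2 → mem=2 r[T2]=2 [LOAD]
4. CAS T1 → mem=3 r[T1]=2 [OK]
5. CAS T0 → mem=3 r[T0]=2 [RETRY]
6. CAS T2 → mem=3 r[T2]=2 [RETRY]
7. LOAD T1 → mem=3 r[T1]=3 [LOAD]
8. CAS T1 → mem=4 r[T1]=3 [OK]
9. LOAD T2 → mem=4 r[T2]=4 [LOAD]
10. CAS T2 → mem=5 r[T2]=4 [OK]
11. LOAD T2 → mem=5 r[T2]=5 [LOAD]
12. CAS T2 → mem=6 r[T2]=5 [OK]
13. LOAD T1 → mem=6 r[T1]=6 [LOAD]
14. LOAD T2 → mem=6 r[T2]=6 [LOAD]
15. CAS T2 → mem=7 r[T2]=6 [OK]
16. CAS T1 → mem=7 r[T1]=6 [RETRY]
17. LOAD T1 → mem=7 r[T1]=7 [LOAD]
18. CAS T1 → mem=8 r[T1]=7 [OK]

B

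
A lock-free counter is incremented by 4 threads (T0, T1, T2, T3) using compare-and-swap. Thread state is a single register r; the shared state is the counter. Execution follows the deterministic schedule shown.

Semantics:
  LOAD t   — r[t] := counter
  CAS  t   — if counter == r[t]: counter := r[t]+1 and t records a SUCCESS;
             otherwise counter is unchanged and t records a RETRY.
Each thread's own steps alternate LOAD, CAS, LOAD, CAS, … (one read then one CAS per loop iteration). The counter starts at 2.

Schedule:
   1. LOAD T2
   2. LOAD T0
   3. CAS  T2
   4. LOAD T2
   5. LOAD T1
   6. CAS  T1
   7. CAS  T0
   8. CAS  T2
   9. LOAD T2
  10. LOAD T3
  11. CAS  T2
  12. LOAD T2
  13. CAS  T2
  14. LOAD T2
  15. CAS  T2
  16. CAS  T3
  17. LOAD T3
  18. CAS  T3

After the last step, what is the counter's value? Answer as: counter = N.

counter = 8

[1] T2.load  rd  (counter 2, T2.r 2)
[2] T0.load  rd  (counter 2, T0.r 2)
[3] T2.cas  hit  (counter 3, T2.r 2)
[4] T2.load  rd  (counter 3, T2.r 3)
[5] T1.load  rd  (counter 3, T1.r 3)
[6] T1.cas  hit  (counter 4, T1.r 3)
[7] T0.cas  miss  (counter 4, T0.r 2)
[8] T2.cas  miss  (counter 4, T2.r 3)
[9] T2.load  rd  (counter 4, T2.r 4)
[10] T3.load  rd  (counter 4, T3.r 4)
[11] T2.cas  hit  (counter 5, T2.r 4)
[12] T2.load  rd  (counter 5, T2.r 5)
[13] T2.cas  hit  (counter 6, T2.r 5)
[14] T2.load  rd  (counter 6, T2.r 6)
[15] T2.cas  hit  (counter 7, T2.r 6)
[16] T3.cas  miss  (counter 7, T3.r 4)
[17] T3.load  rd  (counter 7, T3.r 7)
[18] T3.cas  hit  (counter 8, T3.r 7)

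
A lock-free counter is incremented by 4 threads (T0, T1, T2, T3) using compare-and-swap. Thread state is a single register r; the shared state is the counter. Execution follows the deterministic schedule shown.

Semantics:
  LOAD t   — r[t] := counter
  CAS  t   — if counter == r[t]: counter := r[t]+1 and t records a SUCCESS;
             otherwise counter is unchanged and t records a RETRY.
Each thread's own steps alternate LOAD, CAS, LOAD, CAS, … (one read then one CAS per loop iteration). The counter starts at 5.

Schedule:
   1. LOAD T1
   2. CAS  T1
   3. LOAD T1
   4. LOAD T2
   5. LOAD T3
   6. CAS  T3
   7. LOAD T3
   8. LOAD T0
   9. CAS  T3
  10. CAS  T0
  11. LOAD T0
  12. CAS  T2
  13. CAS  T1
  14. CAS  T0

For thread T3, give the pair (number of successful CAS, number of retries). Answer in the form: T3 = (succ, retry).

T3 = (2, 0)

step 1: T1 LOAD ⇒ load; ctr=5 reg=5
step 2: T1 CAS ⇒ ok; ctr=6 reg=5
step 3: T1 LOAD ⇒ load; ctr=6 reg=6
step 4: T2 LOAD ⇒ load; ctr=6 reg=6
step 5: T3 LOAD ⇒ load; ctr=6 reg=6
step 6: T3 CAS ⇒ ok; ctr=7 reg=6
step 7: T3 LOAD ⇒ load; ctr=7 reg=7
step 8: T0 LOAD ⇒ load; ctr=7 reg=7
step 9: T3 CAS ⇒ ok; ctr=8 reg=7
step 10: T0 CAS ⇒ retry; ctr=8 reg=7
step 11: T0 LOAD ⇒ load; ctr=8 reg=8
step 12: T2 CAS ⇒ retry; ctr=8 reg=6
step 13: T1 CAS ⇒ retry; ctr=8 reg=6
step 14: T0 CAS ⇒ ok; ctr=9 reg=8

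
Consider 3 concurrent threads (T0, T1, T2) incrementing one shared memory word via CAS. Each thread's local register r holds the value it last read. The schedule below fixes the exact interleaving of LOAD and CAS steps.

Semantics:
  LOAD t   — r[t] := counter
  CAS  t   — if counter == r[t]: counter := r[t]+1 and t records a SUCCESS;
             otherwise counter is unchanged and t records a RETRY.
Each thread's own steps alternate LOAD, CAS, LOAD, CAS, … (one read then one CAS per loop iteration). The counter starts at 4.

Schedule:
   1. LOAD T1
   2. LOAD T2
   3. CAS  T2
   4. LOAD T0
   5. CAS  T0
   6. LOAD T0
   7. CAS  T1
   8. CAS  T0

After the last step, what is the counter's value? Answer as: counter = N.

step 1: T1 LOAD ⇒ load; ctr=4 reg=4
step 2: T2 LOAD ⇒ load; ctr=4 reg=4
step 3: T2 CAS ⇒ ok; ctr=5 reg=4
step 4: T0 LOAD ⇒ load; ctr=5 reg=5
step 5: T0 CAS ⇒ ok; ctr=6 reg=5
step 6: T0 LOAD ⇒ load; ctr=6 reg=6
step 7: T1 CAS ⇒ retry; ctr=6 reg=4
step 8: T0 CAS ⇒ ok; ctr=7 reg=6

counter = 7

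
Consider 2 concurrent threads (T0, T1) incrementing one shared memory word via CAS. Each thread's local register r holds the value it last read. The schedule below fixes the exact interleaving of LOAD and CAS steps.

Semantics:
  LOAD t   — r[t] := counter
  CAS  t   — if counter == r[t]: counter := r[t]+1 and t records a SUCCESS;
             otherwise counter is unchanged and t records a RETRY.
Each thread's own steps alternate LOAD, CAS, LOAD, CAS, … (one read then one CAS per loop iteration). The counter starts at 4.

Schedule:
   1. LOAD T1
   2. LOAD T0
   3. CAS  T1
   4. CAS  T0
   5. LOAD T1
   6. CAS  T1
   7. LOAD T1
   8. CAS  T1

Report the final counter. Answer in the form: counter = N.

counter = 7

   1) LOAD T1:  M=4  r_T1=4
   2) LOAD T0:  M=4  r_T0=4
   3) CAS  T1:  M=5  r_T1=4 ✓
   4) CAS  T0:  M=5  r_T0=4 ✗
   5) LOAD T1:  M=5  r_T1=5
   6) CAS  T1:  M=6  r_T1=5 ✓
   7) LOAD T1:  M=6  r_T1=6
   8) CAS  T1:  M=7  r_T1=6 ✓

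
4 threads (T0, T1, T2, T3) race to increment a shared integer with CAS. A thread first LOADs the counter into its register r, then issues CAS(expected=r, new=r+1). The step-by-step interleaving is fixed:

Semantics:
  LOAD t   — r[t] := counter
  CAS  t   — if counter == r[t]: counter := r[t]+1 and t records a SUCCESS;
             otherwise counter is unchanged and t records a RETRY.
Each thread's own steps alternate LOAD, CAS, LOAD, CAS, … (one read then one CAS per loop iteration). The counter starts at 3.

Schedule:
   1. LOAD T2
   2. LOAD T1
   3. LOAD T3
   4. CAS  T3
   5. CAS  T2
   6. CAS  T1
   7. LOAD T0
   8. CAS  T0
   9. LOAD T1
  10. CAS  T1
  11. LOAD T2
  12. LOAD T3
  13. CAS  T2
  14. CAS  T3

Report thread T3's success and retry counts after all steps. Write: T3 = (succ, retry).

#1 T2 reads 3
#2 T1 reads 3
#3 T3 reads 3
#4 T3 CAS(3→4) writes; counter now 4
#5 T2 CAS(3→4) fails; counter now 4
#6 T1 CAS(3→4) fails; counter now 4
#7 T0 reads 4
#8 T0 CAS(4→5) writes; counter now 5
#9 T1 reads 5
#10 T1 CAS(5→6) writes; counter now 6
#11 T2 reads 6
#12 T3 reads 6
#13 T2 CAS(6→7) writes; counter now 7
#14 T3 CAS(6→7) fails; counter now 7

T3 = (1, 1)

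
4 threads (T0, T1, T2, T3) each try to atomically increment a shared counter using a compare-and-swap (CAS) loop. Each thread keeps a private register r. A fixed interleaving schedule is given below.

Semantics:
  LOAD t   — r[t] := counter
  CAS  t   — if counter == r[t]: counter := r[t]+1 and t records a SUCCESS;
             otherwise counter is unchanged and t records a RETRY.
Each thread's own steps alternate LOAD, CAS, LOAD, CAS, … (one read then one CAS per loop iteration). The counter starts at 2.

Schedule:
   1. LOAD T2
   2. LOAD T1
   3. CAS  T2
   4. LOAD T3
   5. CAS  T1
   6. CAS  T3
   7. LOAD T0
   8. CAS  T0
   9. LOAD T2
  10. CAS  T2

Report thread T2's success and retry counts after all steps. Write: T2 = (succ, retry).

T2 LOAD — after: cnt=2, r=2 — load
T1 LOAD — after: cnt=2, r=2 — load
T2 CAS — after: cnt=3, r=2 — ok
T3 LOAD — after: cnt=3, r=3 — load
T1 CAS — after: cnt=3, r=2 — retry
T3 CAS — after: cnt=4, r=3 — ok
T0 LOAD — after: cnt=4, r=4 — load
T0 CAS — after: cnt=5, r=4 — ok
T2 LOAD — after: cnt=5, r=5 — load
T2 CAS — after: cnt=6, r=5 — ok

T2 = (2, 0)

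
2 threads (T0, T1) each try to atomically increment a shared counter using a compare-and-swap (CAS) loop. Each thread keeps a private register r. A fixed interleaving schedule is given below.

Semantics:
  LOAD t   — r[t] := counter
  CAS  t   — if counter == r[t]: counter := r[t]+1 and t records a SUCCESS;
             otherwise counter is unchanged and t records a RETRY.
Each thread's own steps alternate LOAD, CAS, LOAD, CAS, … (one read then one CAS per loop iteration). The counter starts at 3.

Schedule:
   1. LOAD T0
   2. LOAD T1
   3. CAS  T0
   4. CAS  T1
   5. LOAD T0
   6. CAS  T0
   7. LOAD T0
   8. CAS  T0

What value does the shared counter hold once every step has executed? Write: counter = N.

step 1: T0 LOAD ⇒ load; ctr=3 reg=3
step 2: T1 LOAD ⇒ load; ctr=3 reg=3
step 3: T0 CAS ⇒ ok; ctr=4 reg=3
step 4: T1 CAS ⇒ retry; ctr=4 reg=3
step 5: T0 LOAD ⇒ load; ctr=4 reg=4
step 6: T0 CAS ⇒ ok; ctr=5 reg=4
step 7: T0 LOAD ⇒ load; ctr=5 reg=5
step 8: T0 CAS ⇒ ok; ctr=6 reg=5

counter = 6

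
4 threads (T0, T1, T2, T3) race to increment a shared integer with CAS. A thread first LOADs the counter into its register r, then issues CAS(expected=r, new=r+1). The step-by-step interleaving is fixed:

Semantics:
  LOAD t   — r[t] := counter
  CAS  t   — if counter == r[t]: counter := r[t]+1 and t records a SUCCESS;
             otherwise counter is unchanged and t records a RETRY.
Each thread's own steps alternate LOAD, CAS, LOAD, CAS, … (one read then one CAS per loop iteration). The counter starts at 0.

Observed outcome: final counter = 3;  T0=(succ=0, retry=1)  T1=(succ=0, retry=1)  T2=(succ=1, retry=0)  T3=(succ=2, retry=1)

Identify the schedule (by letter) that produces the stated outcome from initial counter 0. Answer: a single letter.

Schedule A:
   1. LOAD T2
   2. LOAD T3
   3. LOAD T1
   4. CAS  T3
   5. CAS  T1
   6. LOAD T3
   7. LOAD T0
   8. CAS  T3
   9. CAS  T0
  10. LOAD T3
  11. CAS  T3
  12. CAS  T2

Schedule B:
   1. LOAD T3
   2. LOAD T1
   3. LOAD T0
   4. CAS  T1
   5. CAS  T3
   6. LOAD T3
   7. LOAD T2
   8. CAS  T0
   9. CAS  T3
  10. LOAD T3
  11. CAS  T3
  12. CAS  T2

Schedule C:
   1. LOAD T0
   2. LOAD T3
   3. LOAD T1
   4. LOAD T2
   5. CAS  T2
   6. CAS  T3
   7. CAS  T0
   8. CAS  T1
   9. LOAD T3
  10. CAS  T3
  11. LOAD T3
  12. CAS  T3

Simulating candidate C:
1. LOAD T0 → mem=0 r[T0]=0 [LOAD]
2. LOAD T3 → mem=0 r[T3]=0 [LOAD]
3. LOAD T1 → mem=0 r[T1]=0 [LOAD]
4. LOAD T2 → mem=0 r[T2]=0 [LOAD]
5. CAS T2 → mem=1 r[T2]=0 [OK]
6. CAS T3 → mem=1 r[T3]=0 [RETRY]
7. CAS T0 → mem=1 r[T0]=0 [RETRY]
8. CAS T1 → mem=1 r[T1]=0 [RETRY]
9. LOAD T3 → mem=1 r[T3]=1 [LOAD]
10. CAS T3 → mem=2 r[T3]=1 [OK]
11. LOAD T3 → mem=2 r[T3]=2 [LOAD]
12. CAS T3 → mem=3 r[T3]=2 [OK]

C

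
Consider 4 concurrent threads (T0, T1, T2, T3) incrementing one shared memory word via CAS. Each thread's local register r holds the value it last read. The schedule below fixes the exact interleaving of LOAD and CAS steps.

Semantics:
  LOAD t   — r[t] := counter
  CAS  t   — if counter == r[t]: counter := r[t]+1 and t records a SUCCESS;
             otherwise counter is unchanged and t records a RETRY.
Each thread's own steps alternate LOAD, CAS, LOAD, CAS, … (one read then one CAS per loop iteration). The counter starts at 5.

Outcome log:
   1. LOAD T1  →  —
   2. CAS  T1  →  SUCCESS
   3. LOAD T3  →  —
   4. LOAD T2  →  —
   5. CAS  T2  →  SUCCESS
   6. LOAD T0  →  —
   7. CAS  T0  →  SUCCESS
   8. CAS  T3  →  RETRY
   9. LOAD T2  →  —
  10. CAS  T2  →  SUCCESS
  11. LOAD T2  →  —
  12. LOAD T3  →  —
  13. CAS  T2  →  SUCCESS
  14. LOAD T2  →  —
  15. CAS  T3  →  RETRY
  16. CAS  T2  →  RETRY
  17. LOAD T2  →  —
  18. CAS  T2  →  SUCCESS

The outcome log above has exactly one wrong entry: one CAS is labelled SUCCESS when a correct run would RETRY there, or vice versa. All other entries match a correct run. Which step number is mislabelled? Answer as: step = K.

Re-executing:
#1 T1 reads 5
#2 T1 CAS(5→6) writes; counter now 6
#3 T3 reads 6
#4 T2 reads 6
#5 T2 CAS(6→7) writes; counter now 7
#6 T0 reads 7
#7 T0 CAS(7→8) writes; counter now 8
#8 T3 CAS(6→7) fails; counter now 8
#9 T2 reads 8
#10 T2 CAS(8→9) writes; counter now 9
#11 T2 reads 9
#12 T3 reads 9
#13 T2 CAS(9→10) writes; counter now 10
#14 T2 reads 10
#15 T3 CAS(9→10) fails; counter now 10
#16 T2 CAS(10→11) writes; counter now 11
#17 T2 reads 11
#18 T2 CAS(11→12) writes; counter now 12
Flip is step 16.

step = 16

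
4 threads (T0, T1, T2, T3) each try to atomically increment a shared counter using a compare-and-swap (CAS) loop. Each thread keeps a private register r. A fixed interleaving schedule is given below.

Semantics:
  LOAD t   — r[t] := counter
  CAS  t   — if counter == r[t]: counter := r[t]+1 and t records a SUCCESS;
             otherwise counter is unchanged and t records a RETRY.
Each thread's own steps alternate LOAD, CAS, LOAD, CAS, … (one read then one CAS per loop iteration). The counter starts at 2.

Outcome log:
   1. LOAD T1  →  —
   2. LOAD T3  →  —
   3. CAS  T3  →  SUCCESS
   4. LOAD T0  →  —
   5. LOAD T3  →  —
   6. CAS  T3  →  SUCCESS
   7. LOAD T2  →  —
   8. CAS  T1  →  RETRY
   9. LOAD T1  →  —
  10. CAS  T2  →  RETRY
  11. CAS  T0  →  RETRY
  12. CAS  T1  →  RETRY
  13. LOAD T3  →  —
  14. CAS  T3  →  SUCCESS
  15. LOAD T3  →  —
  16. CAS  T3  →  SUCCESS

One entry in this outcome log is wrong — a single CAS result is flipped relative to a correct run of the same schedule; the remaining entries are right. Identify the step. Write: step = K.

step = 10

Re-executing:
T1 LOAD — after: cnt=2, r=2 — load
T3 LOAD — after: cnt=2, r=2 — load
T3 CAS — after: cnt=3, r=2 — ok
T0 LOAD — after: cnt=3, r=3 — load
T3 LOAD — after: cnt=3, r=3 — load
T3 CAS — after: cnt=4, r=3 — ok
T2 LOAD — after: cnt=4, r=4 — load
T1 CAS — after: cnt=4, r=2 — retry
T1 LOAD — after: cnt=4, r=4 — load
T2 CAS — after: cnt=5, r=4 — ok
T0 CAS — after: cnt=5, r=3 — retry
T1 CAS — after: cnt=5, r=4 — retry
T3 LOAD — after: cnt=5, r=5 — load
T3 CAS — after: cnt=6, r=5 — ok
T3 LOAD — after: cnt=6, r=6 — load
T3 CAS — after: cnt=7, r=6 — ok
Mismatch at 10.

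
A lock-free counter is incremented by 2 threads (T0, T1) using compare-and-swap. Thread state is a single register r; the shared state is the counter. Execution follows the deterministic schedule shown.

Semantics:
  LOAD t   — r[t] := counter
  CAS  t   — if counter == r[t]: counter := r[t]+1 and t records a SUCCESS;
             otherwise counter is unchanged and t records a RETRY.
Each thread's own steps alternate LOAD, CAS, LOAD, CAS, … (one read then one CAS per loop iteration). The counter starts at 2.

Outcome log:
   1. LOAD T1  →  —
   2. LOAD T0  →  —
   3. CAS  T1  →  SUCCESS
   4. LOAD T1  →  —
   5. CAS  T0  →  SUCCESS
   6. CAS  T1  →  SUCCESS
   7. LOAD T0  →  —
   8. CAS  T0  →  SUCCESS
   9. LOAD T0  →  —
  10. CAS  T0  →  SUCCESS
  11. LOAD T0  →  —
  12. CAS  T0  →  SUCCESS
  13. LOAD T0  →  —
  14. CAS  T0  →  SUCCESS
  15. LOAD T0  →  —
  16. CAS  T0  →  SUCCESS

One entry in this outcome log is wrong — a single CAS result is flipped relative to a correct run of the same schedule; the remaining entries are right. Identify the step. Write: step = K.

Reference trace:
   1) LOAD T1:  M=2  r_T1=2
   2) LOAD T0:  M=2  r_T0=2
   3) CAS  T1:  M=3  r_T1=2 ✓
   4) LOAD T1:  M=3  r_T1=3
   5) CAS  T0:  M=3  r_T0=2 ✗
   6) CAS  T1:  M=4  r_T1=3 ✓
   7) LOAD T0:  M=4  r_T0=4
   8) CAS  T0:  M=5  r_T0=4 ✓
   9) LOAD T0:  M=5  r_T0=5
  10) CAS  T0:  M=6  r_T0=5 ✓
  11) LOAD T0:  M=6  r_T0=6
  12) CAS  T0:  M=7  r_T0=6 ✓
  13) LOAD T0:  M=7  r_T0=7
  14) CAS  T0:  M=8  r_T0=7 ✓
  15) LOAD T0:  M=8  r_T0=8
  16) CAS  T0:  M=9  r_T0=8 ✓
Log disagrees first at step 5.

step = 5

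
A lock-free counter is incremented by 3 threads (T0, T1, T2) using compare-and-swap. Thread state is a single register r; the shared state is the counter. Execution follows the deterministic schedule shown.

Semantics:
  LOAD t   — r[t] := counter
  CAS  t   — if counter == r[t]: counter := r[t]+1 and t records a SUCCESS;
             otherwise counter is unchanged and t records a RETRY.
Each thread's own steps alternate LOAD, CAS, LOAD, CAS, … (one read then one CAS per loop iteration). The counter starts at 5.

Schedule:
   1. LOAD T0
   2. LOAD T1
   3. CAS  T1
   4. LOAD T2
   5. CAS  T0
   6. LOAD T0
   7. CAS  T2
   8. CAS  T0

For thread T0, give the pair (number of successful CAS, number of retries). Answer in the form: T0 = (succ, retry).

1. LOAD T0 → mem=5 r[T0]=5 [LOAD]
2. LOAD T1 → mem=5 r[T1]=5 [LOAD]
3. CAS T1 → mem=6 r[T1]=5 [OK]
4. LOAD T2 → mem=6 r[T2]=6 [LOAD]
5. CAS T0 → mem=6 r[T0]=5 [RETRY]
6. LOAD T0 → mem=6 r[T0]=6 [LOAD]
7. CAS T2 → mem=7 r[T2]=6 [OK]
8. CAS T0 → mem=7 r[T0]=6 [RETRY]

T0 = (0, 2)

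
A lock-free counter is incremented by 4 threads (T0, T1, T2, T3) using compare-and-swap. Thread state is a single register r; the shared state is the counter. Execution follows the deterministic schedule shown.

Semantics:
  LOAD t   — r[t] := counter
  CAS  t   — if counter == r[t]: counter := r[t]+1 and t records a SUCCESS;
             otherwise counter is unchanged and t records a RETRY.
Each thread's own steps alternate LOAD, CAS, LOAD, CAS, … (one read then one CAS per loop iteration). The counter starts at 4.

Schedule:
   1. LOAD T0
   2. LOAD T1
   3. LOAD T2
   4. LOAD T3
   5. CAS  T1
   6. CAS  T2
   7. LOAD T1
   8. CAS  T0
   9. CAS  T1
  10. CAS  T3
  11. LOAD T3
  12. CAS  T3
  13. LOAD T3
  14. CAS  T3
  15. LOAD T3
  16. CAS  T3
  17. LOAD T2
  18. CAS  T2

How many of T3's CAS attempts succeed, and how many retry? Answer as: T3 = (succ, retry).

1. LOAD T0 → mem=4 r[T0]=4 [LOAD]
2. LOAD T1 → mem=4 r[T1]=4 [LOAD]
3. LOAD T2 → mem=4 r[T2]=4 [LOAD]
4. LOAD T3 → mem=4 r[T3]=4 [LOAD]
5. CAS T1 → mem=5 r[T1]=4 [OK]
6. CAS T2 → mem=5 r[T2]=4 [RETRY]
7. LOAD T1 → mem=5 r[T1]=5 [LOAD]
8. CAS T0 → mem=5 r[T0]=4 [RETRY]
9. CAS T1 → mem=6 r[T1]=5 [OK]
10. CAS T3 → mem=6 r[T3]=4 [RETRY]
11. LOAD T3 → mem=6 r[T3]=6 [LOAD]
12. CAS T3 → mem=7 r[T3]=6 [OK]
13. LOAD T3 → mem=7 r[T3]=7 [LOAD]
14. CAS T3 → mem=8 r[T3]=7 [OK]
15. LOAD T3 → mem=8 r[T3]=8 [LOAD]
16. CAS T3 → mem=9 r[T3]=8 [OK]
17. LOAD T2 → mem=9 r[T2]=9 [LOAD]
18. CAS T2 → mem=10 r[T2]=9 [OK]

T3 = (3, 1)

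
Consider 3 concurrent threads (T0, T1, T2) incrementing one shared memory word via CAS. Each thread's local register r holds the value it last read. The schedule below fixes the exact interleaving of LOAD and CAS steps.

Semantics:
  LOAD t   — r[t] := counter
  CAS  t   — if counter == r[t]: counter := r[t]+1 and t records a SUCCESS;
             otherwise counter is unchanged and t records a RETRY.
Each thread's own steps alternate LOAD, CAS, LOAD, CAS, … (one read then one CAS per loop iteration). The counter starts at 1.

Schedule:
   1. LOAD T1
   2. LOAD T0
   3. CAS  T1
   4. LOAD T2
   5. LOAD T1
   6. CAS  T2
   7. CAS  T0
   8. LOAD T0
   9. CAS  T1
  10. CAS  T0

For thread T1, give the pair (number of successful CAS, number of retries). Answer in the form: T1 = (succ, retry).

T1 LOAD — after: cnt=1, r=1 — load
T0 LOAD — after: cnt=1, r=1 — load
T1 CAS — after: cnt=2, r=1 — ok
T2 LOAD — after: cnt=2, r=2 — load
T1 LOAD — after: cnt=2, r=2 — load
T2 CAS — after: cnt=3, r=2 — ok
T0 CAS — after: cnt=3, r=1 — retry
T0 LOAD — after: cnt=3, r=3 — load
T1 CAS — after: cnt=3, r=2 — retry
T0 CAS — after: cnt=4, r=3 — ok

T1 = (1, 1)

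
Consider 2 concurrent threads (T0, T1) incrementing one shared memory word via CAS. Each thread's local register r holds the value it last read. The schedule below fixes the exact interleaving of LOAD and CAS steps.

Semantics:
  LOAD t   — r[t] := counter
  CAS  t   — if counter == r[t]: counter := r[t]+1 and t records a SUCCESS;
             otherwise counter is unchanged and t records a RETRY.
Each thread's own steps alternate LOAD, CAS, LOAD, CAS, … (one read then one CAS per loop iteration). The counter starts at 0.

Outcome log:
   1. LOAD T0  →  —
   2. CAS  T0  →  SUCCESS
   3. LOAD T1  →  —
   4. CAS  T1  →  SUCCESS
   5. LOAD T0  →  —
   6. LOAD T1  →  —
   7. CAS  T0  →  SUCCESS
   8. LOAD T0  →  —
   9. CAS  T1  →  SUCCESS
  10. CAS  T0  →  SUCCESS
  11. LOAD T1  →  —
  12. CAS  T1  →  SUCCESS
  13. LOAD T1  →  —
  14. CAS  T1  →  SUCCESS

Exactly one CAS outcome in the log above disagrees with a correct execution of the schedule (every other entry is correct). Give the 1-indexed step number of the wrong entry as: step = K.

Reference trace:
#1 T0 reads 0
#2 T0 CAS(0→1) writes; counter now 1
#3 T1 reads 1
#4 T1 CAS(1→2) writes; counter now 2
#5 T0 reads 2
#6 T1 reads 2
#7 T0 CAS(2→3) writes; counter now 3
#8 T0 reads 3
#9 T1 CAS(2→3) fails; counter now 3
#10 T0 CAS(3→4) writes; counter now 4
#11 T1 reads 4
#12 T1 CAS(4→5) writes; counter now 5
#13 T1 reads 5
#14 T1 CAS(5→6) writes; counter now 6
Mismatch at 9.

step = 9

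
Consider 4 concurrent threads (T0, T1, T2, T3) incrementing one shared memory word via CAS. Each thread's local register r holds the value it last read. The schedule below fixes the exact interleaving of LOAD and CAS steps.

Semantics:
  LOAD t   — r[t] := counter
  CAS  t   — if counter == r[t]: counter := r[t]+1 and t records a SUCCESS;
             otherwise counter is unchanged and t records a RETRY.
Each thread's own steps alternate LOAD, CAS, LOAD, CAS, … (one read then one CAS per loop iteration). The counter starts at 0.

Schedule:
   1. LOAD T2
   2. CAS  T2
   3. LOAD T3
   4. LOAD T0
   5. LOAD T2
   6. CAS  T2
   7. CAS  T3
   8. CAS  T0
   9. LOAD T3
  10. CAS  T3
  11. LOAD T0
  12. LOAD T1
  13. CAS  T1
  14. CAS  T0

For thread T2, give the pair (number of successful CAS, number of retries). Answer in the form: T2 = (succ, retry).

T2 = (2, 0)

#1 T2 reads 0
#2 T2 CAS(0→1) writes; counter now 1
#3 T3 reads 1
#4 T0 reads 1
#5 T2 reads 1
#6 T2 CAS(1→2) writes; counter now 2
#7 T3 CAS(1→2) fails; counter now 2
#8 T0 CAS(1→2) fails; counter now 2
#9 T3 reads 2
#10 T3 CAS(2→3) writes; counter now 3
#11 T0 reads 3
#12 T1 reads 3
#13 T1 CAS(3→4) writes; counter now 4
#14 T0 CAS(3→4) fails; counter now 4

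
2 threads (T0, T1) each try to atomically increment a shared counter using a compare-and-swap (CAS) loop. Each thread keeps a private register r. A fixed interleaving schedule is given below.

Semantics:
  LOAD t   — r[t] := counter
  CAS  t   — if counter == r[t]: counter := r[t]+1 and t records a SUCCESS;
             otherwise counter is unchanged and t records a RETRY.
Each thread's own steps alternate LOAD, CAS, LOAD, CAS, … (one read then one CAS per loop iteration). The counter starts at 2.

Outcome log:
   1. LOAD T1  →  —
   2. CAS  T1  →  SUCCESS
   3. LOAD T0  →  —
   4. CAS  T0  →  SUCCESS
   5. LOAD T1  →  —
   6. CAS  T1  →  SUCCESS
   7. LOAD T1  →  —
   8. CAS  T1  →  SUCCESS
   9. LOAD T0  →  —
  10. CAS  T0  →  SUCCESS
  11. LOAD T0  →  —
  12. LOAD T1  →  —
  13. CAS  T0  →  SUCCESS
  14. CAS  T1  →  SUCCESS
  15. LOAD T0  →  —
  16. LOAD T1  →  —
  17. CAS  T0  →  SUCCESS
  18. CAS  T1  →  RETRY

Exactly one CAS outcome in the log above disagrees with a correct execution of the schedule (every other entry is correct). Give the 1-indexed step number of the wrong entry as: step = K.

Correct run:
#1 T1 reads 2
#2 T1 CAS(2→3) writes; counter now 3
#3 T0 reads 3
#4 T0 CAS(3→4) writes; counter now 4
#5 T1 reads 4
#6 T1 CAS(4→5) writes; counter now 5
#7 T1 reads 5
#8 T1 CAS(5→6) writes; counter now 6
#9 T0 reads 6
#10 T0 CAS(6→7) writes; counter now 7
#11 T0 reads 7
#12 T1 reads 7
#13 T0 CAS(7→8) writes; counter now 8
#14 T1 CAS(7→8) fails; counter now 8
#15 T0 reads 8
#16 T1 reads 8
#17 T0 CAS(8→9) writes; counter now 9
#18 T1 CAS(8→9) fails; counter now 9
Log disagrees first at step 14.

step = 14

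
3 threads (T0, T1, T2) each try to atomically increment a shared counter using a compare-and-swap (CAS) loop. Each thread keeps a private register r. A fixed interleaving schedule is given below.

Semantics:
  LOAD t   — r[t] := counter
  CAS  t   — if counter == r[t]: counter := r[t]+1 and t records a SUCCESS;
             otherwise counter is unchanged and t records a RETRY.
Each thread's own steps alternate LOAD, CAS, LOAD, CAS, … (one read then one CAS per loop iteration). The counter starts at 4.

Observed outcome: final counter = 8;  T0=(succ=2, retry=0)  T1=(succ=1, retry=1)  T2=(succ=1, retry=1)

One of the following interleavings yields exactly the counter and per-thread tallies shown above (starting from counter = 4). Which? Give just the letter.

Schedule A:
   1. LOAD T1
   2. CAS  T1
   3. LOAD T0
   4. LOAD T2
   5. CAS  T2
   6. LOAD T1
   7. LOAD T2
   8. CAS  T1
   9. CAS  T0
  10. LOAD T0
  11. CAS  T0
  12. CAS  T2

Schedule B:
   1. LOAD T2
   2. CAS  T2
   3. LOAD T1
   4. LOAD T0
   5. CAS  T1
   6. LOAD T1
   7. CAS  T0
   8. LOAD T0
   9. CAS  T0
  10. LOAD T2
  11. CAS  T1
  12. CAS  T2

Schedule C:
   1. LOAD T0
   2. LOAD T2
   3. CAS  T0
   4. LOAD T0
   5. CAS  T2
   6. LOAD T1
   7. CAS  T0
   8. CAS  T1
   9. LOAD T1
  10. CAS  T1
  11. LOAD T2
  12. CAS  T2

C

Run C:
T0 LOAD — after: cnt=4, r=4 — load
T2 LOAD — after: cnt=4, r=4 — load
T0 CAS — after: cnt=5, r=4 — ok
T0 LOAD — after: cnt=5, r=5 — load
T2 CAS — after: cnt=5, r=4 — retry
T1 LOAD — after: cnt=5, r=5 — load
T0 CAS — after: cnt=6, r=5 — ok
T1 CAS — after: cnt=6, r=5 — retry
T1 LOAD — after: cnt=6, r=6 — load
T1 CAS — after: cnt=7, r=6 — ok
T2 LOAD — after: cnt=7, r=7 — load
T2 CAS — after: cnt=8, r=7 — ok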